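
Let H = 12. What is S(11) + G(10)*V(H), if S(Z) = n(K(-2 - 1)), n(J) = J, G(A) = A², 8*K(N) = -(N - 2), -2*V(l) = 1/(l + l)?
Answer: -35/24 ≈ -1.4583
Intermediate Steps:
V(l) = -1/(4*l) (V(l) = -1/(2*(l + l)) = -1/(2*l)/2 = -1/(4*l))
K(N) = ¼ - N/8 (K(N) = (-(N - 2))/8 = (-(-2 + N))/8 = (2 - N)/8 = ¼ - N/8)
S(Z) = 5/8 (S(Z) = ¼ - (-2 - 1)/8 = ¼ - ⅛*(-3) = ¼ + 3/8 = 5/8)
S(11) + G(10)*V(H) = 5/8 + 10²*(-¼/12) = 5/8 + 100*(-¼*1/12) = 5/8 + 100*(-1/48) = 5/8 - 25/12 = -35/24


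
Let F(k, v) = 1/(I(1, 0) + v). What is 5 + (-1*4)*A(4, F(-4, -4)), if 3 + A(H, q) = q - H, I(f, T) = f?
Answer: 103/3 ≈ 34.333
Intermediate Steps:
F(k, v) = 1/(1 + v)
A(H, q) = -3 + q - H (A(H, q) = -3 + (q - H) = -3 + q - H)
5 + (-1*4)*A(4, F(-4, -4)) = 5 + (-1*4)*(-3 + 1/(1 - 4) - 1*4) = 5 - 4*(-3 + 1/(-3) - 4) = 5 - 4*(-3 - 1/3 - 4) = 5 - 4*(-22/3) = 5 + 88/3 = 103/3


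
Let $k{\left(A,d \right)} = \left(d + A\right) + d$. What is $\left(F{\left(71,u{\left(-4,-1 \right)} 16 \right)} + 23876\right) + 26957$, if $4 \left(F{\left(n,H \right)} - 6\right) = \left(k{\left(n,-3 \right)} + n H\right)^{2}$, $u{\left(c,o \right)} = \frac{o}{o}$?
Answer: $\frac{1645757}{4} \approx 4.1144 \cdot 10^{5}$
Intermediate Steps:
$u{\left(c,o \right)} = 1$
$k{\left(A,d \right)} = A + 2 d$ ($k{\left(A,d \right)} = \left(A + d\right) + d = A + 2 d$)
$F{\left(n,H \right)} = 6 + \frac{\left(-6 + n + H n\right)^{2}}{4}$ ($F{\left(n,H \right)} = 6 + \frac{\left(\left(n + 2 \left(-3\right)\right) + n H\right)^{2}}{4} = 6 + \frac{\left(\left(n - 6\right) + H n\right)^{2}}{4} = 6 + \frac{\left(\left(-6 + n\right) + H n\right)^{2}}{4} = 6 + \frac{\left(-6 + n + H n\right)^{2}}{4}$)
$\left(F{\left(71,u{\left(-4,-1 \right)} 16 \right)} + 23876\right) + 26957 = \left(\left(6 + \frac{\left(-6 + 71 + 1 \cdot 16 \cdot 71\right)^{2}}{4}\right) + 23876\right) + 26957 = \left(\left(6 + \frac{\left(-6 + 71 + 16 \cdot 71\right)^{2}}{4}\right) + 23876\right) + 26957 = \left(\left(6 + \frac{\left(-6 + 71 + 1136\right)^{2}}{4}\right) + 23876\right) + 26957 = \left(\left(6 + \frac{1201^{2}}{4}\right) + 23876\right) + 26957 = \left(\left(6 + \frac{1}{4} \cdot 1442401\right) + 23876\right) + 26957 = \left(\left(6 + \frac{1442401}{4}\right) + 23876\right) + 26957 = \left(\frac{1442425}{4} + 23876\right) + 26957 = \frac{1537929}{4} + 26957 = \frac{1645757}{4}$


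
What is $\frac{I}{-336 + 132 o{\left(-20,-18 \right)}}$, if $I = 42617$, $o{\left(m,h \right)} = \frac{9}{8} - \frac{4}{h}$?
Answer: $- \frac{255702}{949} \approx -269.44$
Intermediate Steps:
$o{\left(m,h \right)} = \frac{9}{8} - \frac{4}{h}$ ($o{\left(m,h \right)} = 9 \cdot \frac{1}{8} - \frac{4}{h} = \frac{9}{8} - \frac{4}{h}$)
$\frac{I}{-336 + 132 o{\left(-20,-18 \right)}} = \frac{42617}{-336 + 132 \left(\frac{9}{8} - \frac{4}{-18}\right)} = \frac{42617}{-336 + 132 \left(\frac{9}{8} - - \frac{2}{9}\right)} = \frac{42617}{-336 + 132 \left(\frac{9}{8} + \frac{2}{9}\right)} = \frac{42617}{-336 + 132 \cdot \frac{97}{72}} = \frac{42617}{-336 + \frac{1067}{6}} = \frac{42617}{- \frac{949}{6}} = 42617 \left(- \frac{6}{949}\right) = - \frac{255702}{949}$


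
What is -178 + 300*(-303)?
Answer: -91078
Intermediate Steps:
-178 + 300*(-303) = -178 - 90900 = -91078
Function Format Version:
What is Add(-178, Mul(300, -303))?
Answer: -91078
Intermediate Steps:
Add(-178, Mul(300, -303)) = Add(-178, -90900) = -91078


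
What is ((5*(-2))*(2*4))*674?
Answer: -53920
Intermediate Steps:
((5*(-2))*(2*4))*674 = -10*8*674 = -80*674 = -53920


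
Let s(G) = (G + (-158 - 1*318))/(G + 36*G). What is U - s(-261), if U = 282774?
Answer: 2730747781/9657 ≈ 2.8277e+5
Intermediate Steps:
s(G) = (-476 + G)/(37*G) (s(G) = (G + (-158 - 318))/((37*G)) = (G - 476)*(1/(37*G)) = (-476 + G)*(1/(37*G)) = (-476 + G)/(37*G))
U - s(-261) = 282774 - (-476 - 261)/(37*(-261)) = 282774 - (-1)*(-737)/(37*261) = 282774 - 1*737/9657 = 282774 - 737/9657 = 2730747781/9657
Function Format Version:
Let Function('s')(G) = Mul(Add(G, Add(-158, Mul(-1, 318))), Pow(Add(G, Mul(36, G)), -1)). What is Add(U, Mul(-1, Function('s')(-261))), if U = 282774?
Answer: Rational(2730747781, 9657) ≈ 2.8277e+5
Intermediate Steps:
Function('s')(G) = Mul(Rational(1, 37), Pow(G, -1), Add(-476, G)) (Function('s')(G) = Mul(Add(G, Add(-158, -318)), Pow(Mul(37, G), -1)) = Mul(Add(G, -476), Mul(Rational(1, 37), Pow(G, -1))) = Mul(Add(-476, G), Mul(Rational(1, 37), Pow(G, -1))) = Mul(Rational(1, 37), Pow(G, -1), Add(-476, G)))
Add(U, Mul(-1, Function('s')(-261))) = Add(282774, Mul(-1, Mul(Rational(1, 37), Pow(-261, -1), Add(-476, -261)))) = Add(282774, Mul(-1, Mul(Rational(1, 37), Rational(-1, 261), -737))) = Add(282774, Mul(-1, Rational(737, 9657))) = Add(282774, Rational(-737, 9657)) = Rational(2730747781, 9657)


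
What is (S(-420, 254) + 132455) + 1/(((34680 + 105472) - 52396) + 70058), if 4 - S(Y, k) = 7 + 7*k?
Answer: 20622186637/157814 ≈ 1.3067e+5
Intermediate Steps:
S(Y, k) = -3 - 7*k (S(Y, k) = 4 - (7 + 7*k) = 4 + (-7 - 7*k) = -3 - 7*k)
(S(-420, 254) + 132455) + 1/(((34680 + 105472) - 52396) + 70058) = ((-3 - 7*254) + 132455) + 1/(((34680 + 105472) - 52396) + 70058) = ((-3 - 1778) + 132455) + 1/((140152 - 52396) + 70058) = (-1781 + 132455) + 1/(87756 + 70058) = 130674 + 1/157814 = 20622186637/157814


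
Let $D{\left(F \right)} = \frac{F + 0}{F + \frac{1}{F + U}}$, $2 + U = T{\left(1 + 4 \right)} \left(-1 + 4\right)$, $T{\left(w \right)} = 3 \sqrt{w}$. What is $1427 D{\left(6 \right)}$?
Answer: $\frac{3989892}{2791} - \frac{77058 \sqrt{5}}{13955} \approx 1417.2$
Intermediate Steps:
$U = -2 + 9 \sqrt{5}$ ($U = -2 + 3 \sqrt{1 + 4} \left(-1 + 4\right) = -2 + 3 \sqrt{5} \cdot 3 = -2 + 9 \sqrt{5} \approx 18.125$)
$D{\left(F \right)} = \frac{F}{F + \frac{1}{-2 + F + 9 \sqrt{5}}}$ ($D{\left(F \right)} = \frac{F + 0}{F + \frac{1}{F - \left(2 - 9 \sqrt{5}\right)}} = \frac{F}{F + \frac{1}{-2 + F + 9 \sqrt{5}}}$)
$1427 D{\left(6 \right)} = 1427 \frac{6 \left(-2 + 6 + 9 \sqrt{5}\right)}{1 + 6^{2} - 6 \left(2 - 9 \sqrt{5}\right)} = 1427 \frac{6 \left(4 + 9 \sqrt{5}\right)}{1 + 36 - \left(12 - 54 \sqrt{5}\right)} = 1427 \frac{6 \left(4 + 9 \sqrt{5}\right)}{25 + 54 \sqrt{5}} = \frac{8562 \left(4 + 9 \sqrt{5}\right)}{25 + 54 \sqrt{5}}$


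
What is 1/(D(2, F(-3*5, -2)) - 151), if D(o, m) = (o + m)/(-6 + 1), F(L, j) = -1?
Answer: -5/756 ≈ -0.0066138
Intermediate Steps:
D(o, m) = -m/5 - o/5 (D(o, m) = (m + o)/(-5) = (m + o)*(-1/5) = -m/5 - o/5)
1/(D(2, F(-3*5, -2)) - 151) = 1/((-1/5*(-1) - 1/5*2) - 151) = 1/((1/5 - 2/5) - 151) = 1/(-1/5 - 151) = 1/(-756/5) = -5/756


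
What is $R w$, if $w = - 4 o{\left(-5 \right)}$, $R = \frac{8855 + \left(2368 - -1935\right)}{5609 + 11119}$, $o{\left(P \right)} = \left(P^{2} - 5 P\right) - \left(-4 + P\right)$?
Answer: $- \frac{7611}{41} \approx -185.63$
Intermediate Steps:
$o{\left(P \right)} = 4 + P^{2} - 6 P$
$R = \frac{129}{164}$ ($R = \frac{8855 + \left(2368 + 1935\right)}{16728} = \left(8855 + 4303\right) \frac{1}{16728} = 13158 \cdot \frac{1}{16728} = \frac{129}{164} \approx 0.78658$)
$w = -236$ ($w = - 4 \left(4 + \left(-5\right)^{2} - -30\right) = - 4 \left(4 + 25 + 30\right) = \left(-4\right) 59 = -236$)
$R w = \frac{129}{164} \left(-236\right) = - \frac{7611}{41}$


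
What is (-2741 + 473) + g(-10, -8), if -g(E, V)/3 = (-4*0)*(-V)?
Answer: -2268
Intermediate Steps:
g(E, V) = 0 (g(E, V) = -3*(-4*0)*(-V) = -0*(-V) = -3*0 = 0)
(-2741 + 473) + g(-10, -8) = (-2741 + 473) + 0 = -2268 + 0 = -2268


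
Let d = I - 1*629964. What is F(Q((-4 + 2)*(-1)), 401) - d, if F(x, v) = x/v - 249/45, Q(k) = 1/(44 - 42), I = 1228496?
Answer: -7200406511/12030 ≈ -5.9854e+5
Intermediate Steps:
Q(k) = ½ (Q(k) = 1/2 = ½)
F(x, v) = -83/15 + x/v (F(x, v) = x/v - 249*1/45 = x/v - 83/15 = -83/15 + x/v)
d = 598532 (d = 1228496 - 1*629964 = 1228496 - 629964 = 598532)
F(Q((-4 + 2)*(-1)), 401) - d = (-83/15 + (½)/401) - 1*598532 = (-83/15 + (½)*(1/401)) - 598532 = (-83/15 + 1/802) - 598532 = -66551/12030 - 598532 = -7200406511/12030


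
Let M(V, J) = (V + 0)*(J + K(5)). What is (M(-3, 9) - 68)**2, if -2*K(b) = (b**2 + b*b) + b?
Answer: 625/4 ≈ 156.25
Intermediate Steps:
K(b) = -b**2 - b/2 (K(b) = -((b**2 + b*b) + b)/2 = -((b**2 + b**2) + b)/2 = -(2*b**2 + b)/2 = -(b + 2*b**2)/2 = -b**2 - b/2)
M(V, J) = V*(-55/2 + J) (M(V, J) = (V + 0)*(J - 1*5*(1/2 + 5)) = V*(J - 1*5*11/2) = V*(J - 55/2) = V*(-55/2 + J))
(M(-3, 9) - 68)**2 = ((1/2)*(-3)*(-55 + 2*9) - 68)**2 = ((1/2)*(-3)*(-55 + 18) - 68)**2 = ((1/2)*(-3)*(-37) - 68)**2 = (111/2 - 68)**2 = (-25/2)**2 = 625/4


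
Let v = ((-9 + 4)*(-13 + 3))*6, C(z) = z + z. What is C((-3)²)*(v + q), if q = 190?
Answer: 8820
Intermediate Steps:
C(z) = 2*z
v = 300 (v = -5*(-10)*6 = 50*6 = 300)
C((-3)²)*(v + q) = (2*(-3)²)*(300 + 190) = (2*9)*490 = 18*490 = 8820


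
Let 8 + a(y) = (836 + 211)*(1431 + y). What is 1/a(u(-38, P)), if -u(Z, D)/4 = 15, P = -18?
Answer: 1/1435429 ≈ 6.9666e-7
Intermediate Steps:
u(Z, D) = -60 (u(Z, D) = -4*15 = -60)
a(y) = 1498249 + 1047*y (a(y) = -8 + (836 + 211)*(1431 + y) = -8 + 1047*(1431 + y) = -8 + (1498257 + 1047*y) = 1498249 + 1047*y)
1/a(u(-38, P)) = 1/(1498249 + 1047*(-60)) = 1/(1498249 - 62820) = 1/1435429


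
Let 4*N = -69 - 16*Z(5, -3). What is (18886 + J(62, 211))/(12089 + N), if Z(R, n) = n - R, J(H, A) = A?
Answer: 76388/48415 ≈ 1.5778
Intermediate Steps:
N = 59/4 (N = (-69 - 16*(-3 - 1*5))/4 = (-69 - 16*(-3 - 5))/4 = (-69 - 16*(-8))/4 = (-69 + 128)/4 = (¼)*59 = 59/4 ≈ 14.750)
(18886 + J(62, 211))/(12089 + N) = (18886 + 211)/(12089 + 59/4) = 19097/(48415/4) = 19097*(4/48415) = 76388/48415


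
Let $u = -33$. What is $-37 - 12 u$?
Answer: $359$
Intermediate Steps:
$-37 - 12 u = -37 - -396 = -37 + 396 = 359$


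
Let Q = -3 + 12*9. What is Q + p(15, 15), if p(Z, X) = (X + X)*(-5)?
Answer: -45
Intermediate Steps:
p(Z, X) = -10*X (p(Z, X) = (2*X)*(-5) = -10*X)
Q = 105 (Q = -3 + 108 = 105)
Q + p(15, 15) = 105 - 10*15 = 105 - 150 = -45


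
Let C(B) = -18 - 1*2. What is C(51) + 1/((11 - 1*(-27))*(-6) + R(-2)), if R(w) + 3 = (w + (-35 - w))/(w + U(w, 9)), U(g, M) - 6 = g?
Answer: -9942/497 ≈ -20.004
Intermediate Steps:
C(B) = -20 (C(B) = -18 - 2 = -20)
U(g, M) = 6 + g
R(w) = -3 - 35/(6 + 2*w) (R(w) = -3 + (w + (-35 - w))/(w + (6 + w)) = -3 - 35/(6 + 2*w))
C(51) + 1/((11 - 1*(-27))*(-6) + R(-2)) = -20 + 1/((11 - 1*(-27))*(-6) + (-53 - 6*(-2))/(2*(3 - 2))) = -20 + 1/((11 + 27)*(-6) + (1/2)*(-53 + 12)/1) = -20 + 1/(38*(-6) + (1/2)*1*(-41)) = -20 + 1/(-228 - 41/2) = -20 + 1/(-497/2) = -20 - 2/497 = -9942/497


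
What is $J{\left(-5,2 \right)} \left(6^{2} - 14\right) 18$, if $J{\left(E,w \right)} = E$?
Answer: $-1980$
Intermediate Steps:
$J{\left(-5,2 \right)} \left(6^{2} - 14\right) 18 = - 5 \left(6^{2} - 14\right) 18 = - 5 \left(36 - 14\right) 18 = \left(-5\right) 22 \cdot 18 = \left(-110\right) 18 = -1980$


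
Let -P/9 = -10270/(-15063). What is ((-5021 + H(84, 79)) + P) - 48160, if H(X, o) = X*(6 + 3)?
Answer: -263256735/5021 ≈ -52431.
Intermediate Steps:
H(X, o) = 9*X (H(X, o) = X*9 = 9*X)
P = -30810/5021 (P = -(-92430)/(-15063) = -(-92430)*(-1)/15063 = -9*10270/15063 = -30810/5021 ≈ -6.1362)
((-5021 + H(84, 79)) + P) - 48160 = ((-5021 + 9*84) - 30810/5021) - 48160 = ((-5021 + 756) - 30810/5021) - 48160 = (-4265 - 30810/5021) - 48160 = -21445375/5021 - 48160 = -263256735/5021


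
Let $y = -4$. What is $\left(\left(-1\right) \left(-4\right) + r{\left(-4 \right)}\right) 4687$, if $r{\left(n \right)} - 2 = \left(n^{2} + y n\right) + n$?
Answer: $159358$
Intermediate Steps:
$r{\left(n \right)} = 2 + n^{2} - 3 n$ ($r{\left(n \right)} = 2 + \left(\left(n^{2} - 4 n\right) + n\right) = 2 + \left(n^{2} - 3 n\right) = 2 + n^{2} - 3 n$)
$\left(\left(-1\right) \left(-4\right) + r{\left(-4 \right)}\right) 4687 = \left(\left(-1\right) \left(-4\right) + \left(2 + \left(-4\right)^{2} - -12\right)\right) 4687 = \left(4 + \left(2 + 16 + 12\right)\right) 4687 = \left(4 + 30\right) 4687 = 34 \cdot 4687 = 159358$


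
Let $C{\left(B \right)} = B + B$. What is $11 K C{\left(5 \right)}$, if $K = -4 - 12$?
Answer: $-1760$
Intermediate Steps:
$K = -16$ ($K = -4 - 12 = -16$)
$C{\left(B \right)} = 2 B$
$11 K C{\left(5 \right)} = 11 \left(-16\right) 2 \cdot 5 = \left(-176\right) 10 = -1760$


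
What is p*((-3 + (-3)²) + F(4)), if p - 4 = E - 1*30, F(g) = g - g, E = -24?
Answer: -300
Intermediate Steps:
F(g) = 0
p = -50 (p = 4 + (-24 - 1*30) = 4 + (-24 - 30) = 4 - 54 = -50)
p*((-3 + (-3)²) + F(4)) = -50*((-3 + (-3)²) + 0) = -50*((-3 + 9) + 0) = -50*(6 + 0) = -50*6 = -300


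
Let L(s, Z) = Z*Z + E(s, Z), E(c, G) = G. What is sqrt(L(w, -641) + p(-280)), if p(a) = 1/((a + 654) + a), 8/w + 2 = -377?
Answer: 9*sqrt(44751614)/94 ≈ 640.50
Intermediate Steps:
w = -8/379 (w = 8/(-2 - 377) = 8/(-379) = 8*(-1/379) = -8/379 ≈ -0.021108)
L(s, Z) = Z + Z**2 (L(s, Z) = Z*Z + Z = Z**2 + Z = Z + Z**2)
p(a) = 1/(654 + 2*a) (p(a) = 1/((654 + a) + a) = 1/(654 + 2*a))
sqrt(L(w, -641) + p(-280)) = sqrt(-641*(1 - 641) + 1/(2*(327 - 280))) = sqrt(-641*(-640) + (1/2)/47) = sqrt(410240 + (1/2)*(1/47)) = sqrt(410240 + 1/94) = sqrt(38562561/94) = 9*sqrt(44751614)/94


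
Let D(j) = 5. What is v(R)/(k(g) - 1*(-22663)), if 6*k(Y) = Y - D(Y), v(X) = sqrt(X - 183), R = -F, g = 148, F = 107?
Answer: 6*I*sqrt(290)/136121 ≈ 0.00075063*I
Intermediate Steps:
R = -107 (R = -1*107 = -107)
v(X) = sqrt(-183 + X)
k(Y) = -5/6 + Y/6 (k(Y) = (Y - 1*5)/6 = (Y - 5)/6 = (-5 + Y)/6 = -5/6 + Y/6)
v(R)/(k(g) - 1*(-22663)) = sqrt(-183 - 107)/((-5/6 + (1/6)*148) - 1*(-22663)) = sqrt(-290)/((-5/6 + 74/3) + 22663) = (I*sqrt(290))/(143/6 + 22663) = (I*sqrt(290))/(136121/6) = (I*sqrt(290))*(6/136121) = 6*I*sqrt(290)/136121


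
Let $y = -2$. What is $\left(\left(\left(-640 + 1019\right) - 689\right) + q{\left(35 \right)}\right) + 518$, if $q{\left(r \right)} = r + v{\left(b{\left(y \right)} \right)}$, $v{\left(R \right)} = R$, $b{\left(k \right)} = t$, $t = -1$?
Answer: $242$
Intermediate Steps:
$b{\left(k \right)} = -1$
$q{\left(r \right)} = -1 + r$ ($q{\left(r \right)} = r - 1 = -1 + r$)
$\left(\left(\left(-640 + 1019\right) - 689\right) + q{\left(35 \right)}\right) + 518 = \left(\left(\left(-640 + 1019\right) - 689\right) + \left(-1 + 35\right)\right) + 518 = \left(\left(379 - 689\right) + 34\right) + 518 = \left(-310 + 34\right) + 518 = -276 + 518 = 242$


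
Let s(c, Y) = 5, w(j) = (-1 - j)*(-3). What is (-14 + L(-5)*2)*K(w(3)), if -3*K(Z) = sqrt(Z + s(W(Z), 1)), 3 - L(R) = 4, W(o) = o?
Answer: 16*sqrt(17)/3 ≈ 21.990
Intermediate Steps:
w(j) = 3 + 3*j
L(R) = -1 (L(R) = 3 - 1*4 = 3 - 4 = -1)
K(Z) = -sqrt(5 + Z)/3 (K(Z) = -sqrt(Z + 5)/3 = -sqrt(5 + Z)/3)
(-14 + L(-5)*2)*K(w(3)) = (-14 - 1*2)*(-sqrt(5 + (3 + 3*3))/3) = (-14 - 2)*(-sqrt(5 + (3 + 9))/3) = -(-16)*sqrt(5 + 12)/3 = -(-16)*sqrt(17)/3 = 16*sqrt(17)/3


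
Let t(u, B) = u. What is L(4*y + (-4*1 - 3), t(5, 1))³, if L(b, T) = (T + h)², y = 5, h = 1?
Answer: 46656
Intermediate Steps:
L(b, T) = (1 + T)² (L(b, T) = (T + 1)² = (1 + T)²)
L(4*y + (-4*1 - 3), t(5, 1))³ = ((1 + 5)²)³ = (6²)³ = 36³ = 46656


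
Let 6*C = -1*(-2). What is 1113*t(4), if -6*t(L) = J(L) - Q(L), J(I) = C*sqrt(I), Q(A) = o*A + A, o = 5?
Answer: 12985/3 ≈ 4328.3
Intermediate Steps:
C = 1/3 (C = (-1*(-2))/6 = (1/6)*2 = 1/3 ≈ 0.33333)
Q(A) = 6*A (Q(A) = 5*A + A = 6*A)
J(I) = sqrt(I)/3
t(L) = L - sqrt(L)/18 (t(L) = -(sqrt(L)/3 - 6*L)/6 = -(-6*L + sqrt(L)/3)/6 = L - sqrt(L)/18)
1113*t(4) = 1113*(4 - sqrt(4)/18) = 1113*(4 - 1/18*2) = 1113*(4 - 1/9) = 1113*(35/9) = 12985/3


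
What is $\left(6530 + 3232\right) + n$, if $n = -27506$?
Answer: $-17744$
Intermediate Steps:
$\left(6530 + 3232\right) + n = \left(6530 + 3232\right) - 27506 = 9762 - 27506 = -17744$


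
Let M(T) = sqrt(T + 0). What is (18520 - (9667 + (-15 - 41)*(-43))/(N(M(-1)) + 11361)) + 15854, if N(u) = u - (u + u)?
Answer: 4436594812353/129072322 - 12075*I/129072322 ≈ 34373.0 - 9.3552e-5*I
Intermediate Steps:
M(T) = sqrt(T)
N(u) = -u (N(u) = u - 2*u = -u)
(18520 - (9667 + (-15 - 41)*(-43))/(N(M(-1)) + 11361)) + 15854 = (18520 - (9667 + (-15 - 41)*(-43))/(-sqrt(-1) + 11361)) + 15854 = (18520 - (9667 - 56*(-43))/(-I + 11361)) + 15854 = (18520 - (9667 + 2408)/(11361 - I)) + 15854 = (18520 - 12075*(11361 + I)/129072322) + 15854 = 34374 - 12075*(11361 + I)/129072322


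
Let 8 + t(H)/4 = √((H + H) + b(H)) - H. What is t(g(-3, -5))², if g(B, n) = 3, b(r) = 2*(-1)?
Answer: 1296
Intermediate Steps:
b(r) = -2
t(H) = -32 - 4*H + 4*√(-2 + 2*H) (t(H) = -32 + 4*(√((H + H) - 2) - H) = -32 + 4*(√(2*H - 2) - H) = -32 + 4*(√(-2 + 2*H) - H) = -32 + (-4*H + 4*√(-2 + 2*H)) = -32 - 4*H + 4*√(-2 + 2*H))
t(g(-3, -5))² = (-32 - 4*3 + 4*√(-2 + 2*3))² = (-32 - 12 + 4*√(-2 + 6))² = (-32 - 12 + 4*√4)² = (-32 - 12 + 4*2)² = (-32 - 12 + 8)² = (-36)² = 1296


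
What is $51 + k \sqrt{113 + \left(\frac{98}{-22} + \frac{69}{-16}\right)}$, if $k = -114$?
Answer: $51 - \frac{57 \sqrt{201795}}{22} \approx -1112.9$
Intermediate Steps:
$51 + k \sqrt{113 + \left(\frac{98}{-22} + \frac{69}{-16}\right)} = 51 - 114 \sqrt{113 + \left(\frac{98}{-22} + \frac{69}{-16}\right)} = 51 - 114 \sqrt{113 + \left(98 \left(- \frac{1}{22}\right) + 69 \left(- \frac{1}{16}\right)\right)} = 51 - 114 \sqrt{113 - \frac{1543}{176}} = 51 - 114 \sqrt{\frac{18345}{176}} = 51 - 114 \frac{\sqrt{201795}}{44} = 51 - \frac{57 \sqrt{201795}}{22}$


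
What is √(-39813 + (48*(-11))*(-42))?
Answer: I*√17637 ≈ 132.8*I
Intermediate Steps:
√(-39813 + (48*(-11))*(-42)) = √(-39813 - 528*(-42)) = √(-39813 + 22176) = √(-17637) = I*√17637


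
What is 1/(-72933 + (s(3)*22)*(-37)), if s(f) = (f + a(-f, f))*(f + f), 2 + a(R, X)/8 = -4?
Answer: 1/146847 ≈ 6.8098e-6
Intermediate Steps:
a(R, X) = -48 (a(R, X) = -16 + 8*(-4) = -16 - 32 = -48)
s(f) = 2*f*(-48 + f) (s(f) = (f - 48)*(f + f) = (-48 + f)*(2*f) = 2*f*(-48 + f))
1/(-72933 + (s(3)*22)*(-37)) = 1/(-72933 + ((2*3*(-48 + 3))*22)*(-37)) = 1/(-72933 + ((2*3*(-45))*22)*(-37)) = 1/(-72933 - 270*22*(-37)) = 1/(-72933 - 5940*(-37)) = 1/(-72933 + 219780) = 1/146847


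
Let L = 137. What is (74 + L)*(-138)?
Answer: -29118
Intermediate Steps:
(74 + L)*(-138) = (74 + 137)*(-138) = 211*(-138) = -29118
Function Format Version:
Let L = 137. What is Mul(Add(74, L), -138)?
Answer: -29118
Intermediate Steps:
Mul(Add(74, L), -138) = Mul(Add(74, 137), -138) = Mul(211, -138) = -29118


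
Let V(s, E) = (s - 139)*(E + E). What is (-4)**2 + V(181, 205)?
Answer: 17236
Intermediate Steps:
V(s, E) = 2*E*(-139 + s) (V(s, E) = (-139 + s)*(2*E) = 2*E*(-139 + s))
(-4)**2 + V(181, 205) = (-4)**2 + 2*205*(-139 + 181) = 16 + 2*205*42 = 16 + 17220 = 17236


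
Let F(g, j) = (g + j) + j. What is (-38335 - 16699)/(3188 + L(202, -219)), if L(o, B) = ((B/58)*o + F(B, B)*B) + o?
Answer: -797993/2124399 ≈ -0.37563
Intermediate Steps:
F(g, j) = g + 2*j
L(o, B) = o + 3*B**2 + B*o/58 (L(o, B) = ((B/58)*o + (B + 2*B)*B) + o = ((B*(1/58))*o + (3*B)*B) + o = ((B/58)*o + 3*B**2) + o = (B*o/58 + 3*B**2) + o = (3*B**2 + B*o/58) + o = o + 3*B**2 + B*o/58)
(-38335 - 16699)/(3188 + L(202, -219)) = (-38335 - 16699)/(3188 + (202 + 3*(-219)**2 + (1/58)*(-219)*202)) = -55034/(3188 + (202 + 3*47961 - 22119/29)) = -55034/(3188 + (202 + 143883 - 22119/29)) = -55034/(3188 + 4156346/29) = -55034/4248798/29 = -55034*29/4248798 = -797993/2124399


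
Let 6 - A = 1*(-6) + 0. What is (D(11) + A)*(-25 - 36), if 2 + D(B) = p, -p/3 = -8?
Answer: -2074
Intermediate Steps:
p = 24 (p = -3*(-8) = 24)
A = 12 (A = 6 - (1*(-6) + 0) = 6 - (-6 + 0) = 6 - 1*(-6) = 6 + 6 = 12)
D(B) = 22 (D(B) = -2 + 24 = 22)
(D(11) + A)*(-25 - 36) = (22 + 12)*(-25 - 36) = 34*(-61) = -2074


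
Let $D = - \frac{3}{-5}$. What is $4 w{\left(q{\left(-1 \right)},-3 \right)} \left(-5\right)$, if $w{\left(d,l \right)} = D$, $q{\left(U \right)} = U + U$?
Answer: $-12$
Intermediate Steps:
$q{\left(U \right)} = 2 U$
$D = \frac{3}{5}$ ($D = \left(-3\right) \left(- \frac{1}{5}\right) = \frac{3}{5} \approx 0.6$)
$w{\left(d,l \right)} = \frac{3}{5}$
$4 w{\left(q{\left(-1 \right)},-3 \right)} \left(-5\right) = 4 \cdot \frac{3}{5} \left(-5\right) = \frac{12}{5} \left(-5\right) = -12$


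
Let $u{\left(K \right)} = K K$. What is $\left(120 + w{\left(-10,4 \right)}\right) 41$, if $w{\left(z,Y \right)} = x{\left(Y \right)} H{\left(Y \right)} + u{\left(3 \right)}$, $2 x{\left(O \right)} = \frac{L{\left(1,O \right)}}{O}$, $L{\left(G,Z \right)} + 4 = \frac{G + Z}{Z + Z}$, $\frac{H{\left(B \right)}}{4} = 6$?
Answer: $\frac{38991}{8} \approx 4873.9$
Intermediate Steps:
$u{\left(K \right)} = K^{2}$
$H{\left(B \right)} = 24$ ($H{\left(B \right)} = 4 \cdot 6 = 24$)
$L{\left(G,Z \right)} = -4 + \frac{G + Z}{2 Z}$ ($L{\left(G,Z \right)} = -4 + \frac{G + Z}{Z + Z} = -4 + \frac{G + Z}{2 Z}$)
$x{\left(O \right)} = \frac{1 - 7 O}{4 O^{2}}$ ($x{\left(O \right)} = \frac{\frac{1 - 7 O}{2 O} \frac{1}{O}}{2} = \frac{\frac{1}{2} \frac{1}{O^{2}} \left(1 - 7 O\right)}{2} = \frac{1 - 7 O}{4 O^{2}}$)
$w{\left(z,Y \right)} = 9 + \frac{6 \left(1 - 7 Y\right)}{Y^{2}}$ ($w{\left(z,Y \right)} = \frac{1 - 7 Y}{4 Y^{2}} \cdot 24 + 3^{2} = \frac{6 \left(1 - 7 Y\right)}{Y^{2}} + 9 = 9 + \frac{6 \left(1 - 7 Y\right)}{Y^{2}}$)
$\left(120 + w{\left(-10,4 \right)}\right) 41 = \left(120 + \left(9 - \frac{42}{4} + \frac{6}{16}\right)\right) 41 = \left(120 + \left(9 - \frac{21}{2} + 6 \cdot \frac{1}{16}\right)\right) 41 = \left(120 + \left(9 - \frac{21}{2} + \frac{3}{8}\right)\right) 41 = \left(120 - \frac{9}{8}\right) 41 = \frac{951}{8} \cdot 41 = \frac{38991}{8}$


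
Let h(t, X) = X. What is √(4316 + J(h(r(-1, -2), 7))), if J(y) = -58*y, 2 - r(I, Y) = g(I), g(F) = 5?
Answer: √3910 ≈ 62.530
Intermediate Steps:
r(I, Y) = -3 (r(I, Y) = 2 - 1*5 = 2 - 5 = -3)
√(4316 + J(h(r(-1, -2), 7))) = √(4316 - 58*7) = √(4316 - 406) = √3910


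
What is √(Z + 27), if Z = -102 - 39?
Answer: I*√114 ≈ 10.677*I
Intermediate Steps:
Z = -141
√(Z + 27) = √(-141 + 27) = √(-114) = I*√114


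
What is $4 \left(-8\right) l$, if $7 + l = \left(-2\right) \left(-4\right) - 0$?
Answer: $-32$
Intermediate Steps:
$l = 1$ ($l = -7 - -8 = -7 + \left(8 + 0\right) = -7 + 8 = 1$)
$4 \left(-8\right) l = 4 \left(-8\right) 1 = \left(-32\right) 1 = -32$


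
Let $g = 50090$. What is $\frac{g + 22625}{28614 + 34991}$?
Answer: $\frac{14543}{12721} \approx 1.1432$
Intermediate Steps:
$\frac{g + 22625}{28614 + 34991} = \frac{50090 + 22625}{28614 + 34991} = \frac{72715}{63605} = 72715 \cdot \frac{1}{63605} = \frac{14543}{12721}$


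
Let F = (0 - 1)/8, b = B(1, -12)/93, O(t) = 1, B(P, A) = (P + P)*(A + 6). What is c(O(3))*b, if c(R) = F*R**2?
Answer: 1/62 ≈ 0.016129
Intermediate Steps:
B(P, A) = 2*P*(6 + A) (B(P, A) = (2*P)*(6 + A) = 2*P*(6 + A))
b = -4/31 (b = (2*1*(6 - 12))/93 = (2*1*(-6))*(1/93) = -12*1/93 = -4/31 ≈ -0.12903)
F = -1/8 (F = -1*1/8 = -1/8 ≈ -0.12500)
c(R) = -R**2/8
c(O(3))*b = -1/8*1**2*(-4/31) = -1/8*1*(-4/31) = -1/8*(-4/31) = 1/62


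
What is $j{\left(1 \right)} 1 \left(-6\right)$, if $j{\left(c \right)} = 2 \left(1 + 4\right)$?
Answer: $-60$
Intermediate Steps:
$j{\left(c \right)} = 10$ ($j{\left(c \right)} = 2 \cdot 5 = 10$)
$j{\left(1 \right)} 1 \left(-6\right) = 10 \cdot 1 \left(-6\right) = 10 \left(-6\right) = -60$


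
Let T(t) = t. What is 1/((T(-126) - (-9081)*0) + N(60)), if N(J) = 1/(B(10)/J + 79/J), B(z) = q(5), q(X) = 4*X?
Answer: -33/4138 ≈ -0.0079749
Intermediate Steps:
B(z) = 20 (B(z) = 4*5 = 20)
N(J) = J/99 (N(J) = 1/(20/J + 79/J) = 1/(99/J) = J/99)
1/((T(-126) - (-9081)*0) + N(60)) = 1/((-126 - (-9081)*0) + (1/99)*60) = 1/((-126 - 1*0) + 20/33) = 1/((-126 + 0) + 20/33) = 1/(-126 + 20/33) = 1/(-4138/33) = -33/4138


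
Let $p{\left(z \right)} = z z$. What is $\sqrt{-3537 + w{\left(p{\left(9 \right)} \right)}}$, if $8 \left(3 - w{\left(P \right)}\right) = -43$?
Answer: $\frac{i \sqrt{56458}}{4} \approx 59.402 i$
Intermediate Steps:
$p{\left(z \right)} = z^{2}$
$w{\left(P \right)} = \frac{67}{8}$ ($w{\left(P \right)} = 3 - - \frac{43}{8} = 3 + \frac{43}{8} = \frac{67}{8}$)
$\sqrt{-3537 + w{\left(p{\left(9 \right)} \right)}} = \sqrt{-3537 + \frac{67}{8}} = \sqrt{- \frac{28229}{8}} = \frac{i \sqrt{56458}}{4}$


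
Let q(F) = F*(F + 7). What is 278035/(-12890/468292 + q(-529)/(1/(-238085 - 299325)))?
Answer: -13020156622/6949421556964625 ≈ -1.8736e-6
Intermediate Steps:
q(F) = F*(7 + F)
278035/(-12890/468292 + q(-529)/(1/(-238085 - 299325))) = 278035/(-12890/468292 + (-529*(7 - 529))/(1/(-238085 - 299325))) = 278035/(-12890*1/468292 + (-529*(-522))/(1/(-537410))) = 278035/(-6445/234146 + 276138/(-1/537410)) = 278035/(-6445/234146 + 276138*(-537410)) = 278035/(-6445/234146 - 148399322580) = 278035/(-34747107784823125/234146) = 278035*(-234146/34747107784823125) = -13020156622/6949421556964625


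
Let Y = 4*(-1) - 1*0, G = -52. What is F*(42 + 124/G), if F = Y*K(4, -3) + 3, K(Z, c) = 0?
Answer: 1545/13 ≈ 118.85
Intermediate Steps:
Y = -4 (Y = -4 + 0 = -4)
F = 3 (F = -4*0 + 3 = 0 + 3 = 3)
F*(42 + 124/G) = 3*(42 + 124/(-52)) = 3*(42 + 124*(-1/52)) = 3*(42 - 31/13) = 3*(515/13) = 1545/13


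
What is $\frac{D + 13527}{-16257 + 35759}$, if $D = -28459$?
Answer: $- \frac{7466}{9751} \approx -0.76567$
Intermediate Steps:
$\frac{D + 13527}{-16257 + 35759} = \frac{-28459 + 13527}{-16257 + 35759} = - \frac{14932}{19502} = \left(-14932\right) \frac{1}{19502} = - \frac{7466}{9751}$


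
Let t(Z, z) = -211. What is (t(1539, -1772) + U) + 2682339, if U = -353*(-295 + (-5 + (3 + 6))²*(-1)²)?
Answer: 2780615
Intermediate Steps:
U = 98487 (U = -353*(-295 + (-5 + 9)²*1) = -353*(-295 + 4²*1) = -353*(-295 + 16*1) = -353*(-295 + 16) = -353*(-279) = 98487)
(t(1539, -1772) + U) + 2682339 = (-211 + 98487) + 2682339 = 98276 + 2682339 = 2780615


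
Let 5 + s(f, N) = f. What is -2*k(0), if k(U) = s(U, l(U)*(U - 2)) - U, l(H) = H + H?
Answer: 10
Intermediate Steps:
l(H) = 2*H
s(f, N) = -5 + f
k(U) = -5 (k(U) = (-5 + U) - U = -5)
-2*k(0) = -2*(-5) = 10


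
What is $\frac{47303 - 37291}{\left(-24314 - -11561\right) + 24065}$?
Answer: $\frac{2503}{2828} \approx 0.88508$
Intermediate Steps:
$\frac{47303 - 37291}{\left(-24314 - -11561\right) + 24065} = \frac{10012}{\left(-24314 + 11561\right) + 24065} = \frac{10012}{-12753 + 24065} = \frac{10012}{11312} = 10012 \cdot \frac{1}{11312} = \frac{2503}{2828}$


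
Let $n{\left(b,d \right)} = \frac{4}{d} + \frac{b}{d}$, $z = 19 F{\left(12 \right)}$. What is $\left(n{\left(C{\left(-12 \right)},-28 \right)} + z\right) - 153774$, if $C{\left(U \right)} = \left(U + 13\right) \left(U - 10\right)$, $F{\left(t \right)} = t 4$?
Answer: $- \frac{2140059}{14} \approx -1.5286 \cdot 10^{5}$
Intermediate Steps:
$F{\left(t \right)} = 4 t$
$z = 912$ ($z = 19 \cdot 4 \cdot 12 = 19 \cdot 48 = 912$)
$C{\left(U \right)} = \left(-10 + U\right) \left(13 + U\right)$ ($C{\left(U \right)} = \left(13 + U\right) \left(-10 + U\right) = \left(-10 + U\right) \left(13 + U\right)$)
$\left(n{\left(C{\left(-12 \right)},-28 \right)} + z\right) - 153774 = \left(\frac{4 + \left(-130 + \left(-12\right)^{2} + 3 \left(-12\right)\right)}{-28} + 912\right) - 153774 = \left(- \frac{4 - 22}{28} + 912\right) - 153774 = \left(\left(- \frac{1}{28}\right) \left(-18\right) + 912\right) - 153774 = \left(\frac{9}{14} + 912\right) - 153774 = \frac{12777}{14} - 153774 = - \frac{2140059}{14}$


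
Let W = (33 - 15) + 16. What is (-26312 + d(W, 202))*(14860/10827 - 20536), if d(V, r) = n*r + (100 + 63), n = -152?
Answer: 1404448578604/1203 ≈ 1.1675e+9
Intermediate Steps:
W = 34 (W = 18 + 16 = 34)
d(V, r) = 163 - 152*r (d(V, r) = -152*r + (100 + 63) = -152*r + 163 = 163 - 152*r)
(-26312 + d(W, 202))*(14860/10827 - 20536) = (-26312 + (163 - 152*202))*(14860/10827 - 20536) = (-26312 + (163 - 30704))*(14860*(1/10827) - 20536) = (-26312 - 30541)*(14860/10827 - 20536) = -56853*(-222328412/10827) = 1404448578604/1203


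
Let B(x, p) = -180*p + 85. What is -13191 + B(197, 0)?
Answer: -13106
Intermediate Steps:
B(x, p) = 85 - 180*p
-13191 + B(197, 0) = -13191 + (85 - 180*0) = -13191 + (85 + 0) = -13191 + 85 = -13106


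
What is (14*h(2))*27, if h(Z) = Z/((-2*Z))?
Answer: -189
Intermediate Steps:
h(Z) = -½ (h(Z) = Z*(-1/(2*Z)) = -½)
(14*h(2))*27 = (14*(-½))*27 = -7*27 = -189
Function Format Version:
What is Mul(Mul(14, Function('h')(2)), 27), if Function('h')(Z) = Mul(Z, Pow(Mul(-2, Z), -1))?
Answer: -189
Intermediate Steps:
Function('h')(Z) = Rational(-1, 2) (Function('h')(Z) = Mul(Z, Mul(Rational(-1, 2), Pow(Z, -1))) = Rational(-1, 2))
Mul(Mul(14, Function('h')(2)), 27) = Mul(Mul(14, Rational(-1, 2)), 27) = Mul(-7, 27) = -189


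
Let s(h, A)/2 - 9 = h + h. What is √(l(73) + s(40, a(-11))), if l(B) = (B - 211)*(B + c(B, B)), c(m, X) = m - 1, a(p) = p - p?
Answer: 2*I*√4958 ≈ 140.83*I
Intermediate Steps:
a(p) = 0
c(m, X) = -1 + m
s(h, A) = 18 + 4*h (s(h, A) = 18 + 2*(h + h) = 18 + 2*(2*h) = 18 + 4*h)
l(B) = (-1 + 2*B)*(-211 + B) (l(B) = (B - 211)*(B + (-1 + B)) = (-211 + B)*(-1 + 2*B) = (-1 + 2*B)*(-211 + B))
√(l(73) + s(40, a(-11))) = √((211 - 423*73 + 2*73²) + (18 + 4*40)) = √((211 - 30879 + 2*5329) + (18 + 160)) = √((211 - 30879 + 10658) + 178) = √(-20010 + 178) = √(-19832) = 2*I*√4958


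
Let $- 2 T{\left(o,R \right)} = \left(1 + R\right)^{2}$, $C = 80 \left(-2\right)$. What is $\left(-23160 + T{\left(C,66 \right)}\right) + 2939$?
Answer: $- \frac{44931}{2} \approx -22466.0$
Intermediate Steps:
$C = -160$
$T{\left(o,R \right)} = - \frac{\left(1 + R\right)^{2}}{2}$
$\left(-23160 + T{\left(C,66 \right)}\right) + 2939 = \left(-23160 - \frac{\left(1 + 66\right)^{2}}{2}\right) + 2939 = \left(-23160 - \frac{67^{2}}{2}\right) + 2939 = \left(-23160 - \frac{4489}{2}\right) + 2939 = - \frac{50809}{2} + 2939 = - \frac{44931}{2}$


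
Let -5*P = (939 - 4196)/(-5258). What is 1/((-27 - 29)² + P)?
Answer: 26290/82442183 ≈ 0.00031889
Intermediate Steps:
P = -3257/26290 (P = -(939 - 4196)/(5*(-5258)) = -(-3257)*(-1)/(5*5258) = -⅕*3257/5258 = -3257/26290 ≈ -0.12389)
1/((-27 - 29)² + P) = 1/((-27 - 29)² - 3257/26290) = 1/((-56)² - 3257/26290) = 1/(3136 - 3257/26290) = 1/(82442183/26290) = 26290/82442183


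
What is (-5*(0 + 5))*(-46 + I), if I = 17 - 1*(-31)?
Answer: -50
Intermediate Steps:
I = 48 (I = 17 + 31 = 48)
(-5*(0 + 5))*(-46 + I) = (-5*(0 + 5))*(-46 + 48) = -5*5*2 = -25*2 = -50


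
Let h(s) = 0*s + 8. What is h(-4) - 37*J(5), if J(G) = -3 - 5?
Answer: 304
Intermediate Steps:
J(G) = -8
h(s) = 8 (h(s) = 0 + 8 = 8)
h(-4) - 37*J(5) = 8 - 37*(-8) = 8 + 296 = 304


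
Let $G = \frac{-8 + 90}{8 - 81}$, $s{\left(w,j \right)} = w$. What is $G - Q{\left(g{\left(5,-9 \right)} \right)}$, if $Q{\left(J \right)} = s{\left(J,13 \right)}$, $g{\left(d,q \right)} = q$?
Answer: $\frac{575}{73} \approx 7.8767$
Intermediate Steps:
$Q{\left(J \right)} = J$
$G = - \frac{82}{73}$ ($G = \frac{1}{-73} \cdot 82 = \left(- \frac{1}{73}\right) 82 = - \frac{82}{73} \approx -1.1233$)
$G - Q{\left(g{\left(5,-9 \right)} \right)} = - \frac{82}{73} - -9 = - \frac{82}{73} + 9 = \frac{575}{73}$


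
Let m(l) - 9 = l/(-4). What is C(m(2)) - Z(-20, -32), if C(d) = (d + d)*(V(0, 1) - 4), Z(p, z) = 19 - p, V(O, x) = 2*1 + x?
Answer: -56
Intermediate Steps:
m(l) = 9 - l/4 (m(l) = 9 + l/(-4) = 9 + l*(-1/4) = 9 - l/4)
V(O, x) = 2 + x
C(d) = -2*d (C(d) = (d + d)*((2 + 1) - 4) = (2*d)*(3 - 4) = (2*d)*(-1) = -2*d)
C(m(2)) - Z(-20, -32) = -2*(9 - 1/4*2) - (19 - 1*(-20)) = -2*(9 - 1/2) - (19 + 20) = -2*17/2 - 1*39 = -17 - 39 = -56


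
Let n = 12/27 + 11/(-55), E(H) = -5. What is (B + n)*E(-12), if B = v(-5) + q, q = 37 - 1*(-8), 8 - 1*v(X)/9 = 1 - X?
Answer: -2846/9 ≈ -316.22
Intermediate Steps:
v(X) = 63 + 9*X (v(X) = 72 - 9*(1 - X) = 72 + (-9 + 9*X) = 63 + 9*X)
q = 45 (q = 37 + 8 = 45)
n = 11/45 (n = 12*(1/27) + 11*(-1/55) = 4/9 - ⅕ = 11/45 ≈ 0.24444)
B = 63 (B = (63 + 9*(-5)) + 45 = (63 - 45) + 45 = 18 + 45 = 63)
(B + n)*E(-12) = (63 + 11/45)*(-5) = (2846/45)*(-5) = -2846/9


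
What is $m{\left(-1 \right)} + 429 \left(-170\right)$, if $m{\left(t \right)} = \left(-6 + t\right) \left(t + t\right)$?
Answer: $-72916$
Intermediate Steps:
$m{\left(t \right)} = 2 t \left(-6 + t\right)$ ($m{\left(t \right)} = \left(-6 + t\right) 2 t = 2 t \left(-6 + t\right)$)
$m{\left(-1 \right)} + 429 \left(-170\right) = 2 \left(-1\right) \left(-6 - 1\right) + 429 \left(-170\right) = 2 \left(-1\right) \left(-7\right) - 72930 = 14 - 72930 = -72916$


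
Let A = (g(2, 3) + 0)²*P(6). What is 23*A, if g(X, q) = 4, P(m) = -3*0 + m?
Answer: 2208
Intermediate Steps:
P(m) = m (P(m) = 0 + m = m)
A = 96 (A = (4 + 0)²*6 = 4²*6 = 16*6 = 96)
23*A = 23*96 = 2208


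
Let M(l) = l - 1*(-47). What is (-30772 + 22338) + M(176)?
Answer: -8211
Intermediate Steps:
M(l) = 47 + l (M(l) = l + 47 = 47 + l)
(-30772 + 22338) + M(176) = (-30772 + 22338) + (47 + 176) = -8434 + 223 = -8211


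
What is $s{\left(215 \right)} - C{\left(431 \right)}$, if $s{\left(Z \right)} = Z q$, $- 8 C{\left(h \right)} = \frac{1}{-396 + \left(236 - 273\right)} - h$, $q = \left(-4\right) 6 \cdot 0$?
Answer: $- \frac{23328}{433} \approx -53.875$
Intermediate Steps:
$q = 0$ ($q = \left(-24\right) 0 = 0$)
$C{\left(h \right)} = \frac{1}{3464} + \frac{h}{8}$ ($C{\left(h \right)} = - \frac{\frac{1}{-396 + \left(236 - 273\right)} - h}{8} = - \frac{\frac{1}{-396 - 37} - h}{8} = - \frac{\frac{1}{-433} - h}{8} = - \frac{- \frac{1}{433} - h}{8} = \frac{1}{3464} + \frac{h}{8}$)
$s{\left(Z \right)} = 0$ ($s{\left(Z \right)} = Z 0 = 0$)
$s{\left(215 \right)} - C{\left(431 \right)} = 0 - \left(\frac{1}{3464} + \frac{1}{8} \cdot 431\right) = 0 - \left(\frac{1}{3464} + \frac{431}{8}\right) = 0 - \frac{23328}{433} = - \frac{23328}{433}$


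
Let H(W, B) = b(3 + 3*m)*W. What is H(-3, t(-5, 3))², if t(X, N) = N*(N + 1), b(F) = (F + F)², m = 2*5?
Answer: 170772624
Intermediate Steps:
m = 10
b(F) = 4*F² (b(F) = (2*F)² = 4*F²)
t(X, N) = N*(1 + N)
H(W, B) = 4356*W (H(W, B) = (4*(3 + 3*10)²)*W = (4*(3 + 30)²)*W = (4*33²)*W = (4*1089)*W = 4356*W)
H(-3, t(-5, 3))² = (4356*(-3))² = (-13068)² = 170772624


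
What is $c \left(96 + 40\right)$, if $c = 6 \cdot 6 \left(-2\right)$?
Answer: $-9792$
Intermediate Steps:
$c = -72$ ($c = 36 \left(-2\right) = -72$)
$c \left(96 + 40\right) = - 72 \left(96 + 40\right) = \left(-72\right) 136 = -9792$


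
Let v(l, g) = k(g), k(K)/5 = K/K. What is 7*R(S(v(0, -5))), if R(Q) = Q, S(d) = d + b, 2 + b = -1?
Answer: 14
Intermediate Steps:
b = -3 (b = -2 - 1 = -3)
k(K) = 5 (k(K) = 5*(K/K) = 5*1 = 5)
v(l, g) = 5
S(d) = -3 + d (S(d) = d - 3 = -3 + d)
7*R(S(v(0, -5))) = 7*(-3 + 5) = 7*2 = 14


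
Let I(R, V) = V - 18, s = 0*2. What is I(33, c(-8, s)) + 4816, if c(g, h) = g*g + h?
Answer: 4862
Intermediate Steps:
s = 0
c(g, h) = h + g**2 (c(g, h) = g**2 + h = h + g**2)
I(R, V) = -18 + V
I(33, c(-8, s)) + 4816 = (-18 + (0 + (-8)**2)) + 4816 = (-18 + (0 + 64)) + 4816 = (-18 + 64) + 4816 = 46 + 4816 = 4862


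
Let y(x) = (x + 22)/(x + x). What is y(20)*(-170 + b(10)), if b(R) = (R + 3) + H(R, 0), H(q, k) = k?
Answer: -3297/20 ≈ -164.85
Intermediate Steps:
y(x) = (22 + x)/(2*x) (y(x) = (22 + x)/((2*x)) = (22 + x)*(1/(2*x)) = (22 + x)/(2*x))
b(R) = 3 + R (b(R) = (R + 3) + 0 = (3 + R) + 0 = 3 + R)
y(20)*(-170 + b(10)) = ((1/2)*(22 + 20)/20)*(-170 + (3 + 10)) = ((1/2)*(1/20)*42)*(-170 + 13) = (21/20)*(-157) = -3297/20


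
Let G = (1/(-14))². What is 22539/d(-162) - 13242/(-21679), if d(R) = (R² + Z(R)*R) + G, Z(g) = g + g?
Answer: 300113669742/334538903167 ≈ 0.89710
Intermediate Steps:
Z(g) = 2*g
G = 1/196 (G = (-1/14)² = 1/196 ≈ 0.0051020)
d(R) = 1/196 + 3*R² (d(R) = (R² + (2*R)*R) + 1/196 = (R² + 2*R²) + 1/196 = 3*R² + 1/196 = 1/196 + 3*R²)
22539/d(-162) - 13242/(-21679) = 22539/(1/196 + 3*(-162)²) - 13242/(-21679) = 22539/(1/196 + 3*26244) - 13242*(-1/21679) = 22539/(1/196 + 78732) + 13242/21679 = 22539/(15431473/196) + 13242/21679 = 22539*(196/15431473) + 13242/21679 = 4417644/15431473 + 13242/21679 = 300113669742/334538903167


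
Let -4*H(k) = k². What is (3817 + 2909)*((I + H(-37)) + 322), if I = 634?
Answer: 8256165/2 ≈ 4.1281e+6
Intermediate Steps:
H(k) = -k²/4
(3817 + 2909)*((I + H(-37)) + 322) = (3817 + 2909)*((634 - ¼*(-37)²) + 322) = 6726*((634 - ¼*1369) + 322) = 6726*((634 - 1369/4) + 322) = 6726*(1167/4 + 322) = 6726*(2455/4) = 8256165/2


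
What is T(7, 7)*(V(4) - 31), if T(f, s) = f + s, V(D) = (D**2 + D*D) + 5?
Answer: 84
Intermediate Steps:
V(D) = 5 + 2*D**2 (V(D) = (D**2 + D**2) + 5 = 2*D**2 + 5 = 5 + 2*D**2)
T(7, 7)*(V(4) - 31) = (7 + 7)*((5 + 2*4**2) - 31) = 14*((5 + 2*16) - 31) = 14*((5 + 32) - 31) = 14*(37 - 31) = 14*6 = 84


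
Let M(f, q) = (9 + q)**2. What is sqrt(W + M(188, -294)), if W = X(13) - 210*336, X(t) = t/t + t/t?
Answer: sqrt(10667) ≈ 103.28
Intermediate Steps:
X(t) = 2 (X(t) = 1 + 1 = 2)
W = -70558 (W = 2 - 210*336 = 2 - 70560 = -70558)
sqrt(W + M(188, -294)) = sqrt(-70558 + (9 - 294)**2) = sqrt(-70558 + (-285)**2) = sqrt(-70558 + 81225) = sqrt(10667)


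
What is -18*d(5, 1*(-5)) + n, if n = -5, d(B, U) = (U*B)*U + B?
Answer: -2345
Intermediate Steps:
d(B, U) = B + B*U² (d(B, U) = (B*U)*U + B = B*U² + B = B + B*U²)
-18*d(5, 1*(-5)) + n = -90*(1 + (1*(-5))²) - 5 = -90*(1 + (-5)²) - 5 = -90*(1 + 25) - 5 = -90*26 - 5 = -18*130 - 5 = -2340 - 5 = -2345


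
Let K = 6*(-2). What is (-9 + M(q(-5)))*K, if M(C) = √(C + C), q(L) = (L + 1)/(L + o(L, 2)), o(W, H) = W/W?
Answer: 108 - 12*√2 ≈ 91.029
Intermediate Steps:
o(W, H) = 1
q(L) = 1 (q(L) = (L + 1)/(L + 1) = (1 + L)/(1 + L) = 1)
M(C) = √2*√C (M(C) = √(2*C) = √2*√C)
K = -12
(-9 + M(q(-5)))*K = (-9 + √2*√1)*(-12) = (-9 + √2*1)*(-12) = (-9 + √2)*(-12) = 108 - 12*√2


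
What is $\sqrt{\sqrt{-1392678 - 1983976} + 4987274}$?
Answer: $\sqrt{4987274 + i \sqrt{3376654}} \approx 2233.2 + 0.41 i$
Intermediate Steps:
$\sqrt{\sqrt{-1392678 - 1983976} + 4987274} = \sqrt{\sqrt{-3376654} + 4987274} = \sqrt{i \sqrt{3376654} + 4987274} = \sqrt{4987274 + i \sqrt{3376654}}$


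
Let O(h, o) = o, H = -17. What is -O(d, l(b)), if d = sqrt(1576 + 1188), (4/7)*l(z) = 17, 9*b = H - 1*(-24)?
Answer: -119/4 ≈ -29.750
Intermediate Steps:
b = 7/9 (b = (-17 - 1*(-24))/9 = (-17 + 24)/9 = (1/9)*7 = 7/9 ≈ 0.77778)
l(z) = 119/4 (l(z) = (7/4)*17 = 119/4)
d = 2*sqrt(691) (d = sqrt(2764) = 2*sqrt(691) ≈ 52.574)
-O(d, l(b)) = -1*119/4 = -119/4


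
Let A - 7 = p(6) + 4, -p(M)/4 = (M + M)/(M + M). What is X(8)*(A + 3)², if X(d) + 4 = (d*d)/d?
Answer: 400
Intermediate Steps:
p(M) = -4 (p(M) = -4*(M + M)/(M + M) = -4*2*M/(2*M) = -4*2*M*1/(2*M) = -4*1 = -4)
X(d) = -4 + d (X(d) = -4 + (d*d)/d = -4 + d²/d = -4 + d)
A = 7 (A = 7 + (-4 + 4) = 7 + 0 = 7)
X(8)*(A + 3)² = (-4 + 8)*(7 + 3)² = 4*10² = 4*100 = 400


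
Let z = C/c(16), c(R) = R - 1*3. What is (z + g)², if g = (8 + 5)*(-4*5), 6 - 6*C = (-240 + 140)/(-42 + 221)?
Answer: 3292312267729/48734361 ≈ 67556.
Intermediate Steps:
C = 587/537 (C = 1 - (-240 + 140)/(6*(-42 + 221)) = 1 - (-50)/(3*179) = 1 - ⅙*(-100/179) = 1 + 50/537 = 587/537 ≈ 1.0931)
c(R) = -3 + R (c(R) = R - 3 = -3 + R)
z = 587/6981 (z = 587/(537*(-3 + 16)) = (587/537)/13 = (587/537)*(1/13) = 587/6981 ≈ 0.084085)
g = -260 (g = 13*(-20) = -260)
(z + g)² = (587/6981 - 260)² = (-1814473/6981)² = 3292312267729/48734361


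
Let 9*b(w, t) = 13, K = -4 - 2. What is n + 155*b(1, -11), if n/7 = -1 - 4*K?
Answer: 3464/9 ≈ 384.89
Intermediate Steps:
K = -6
b(w, t) = 13/9 (b(w, t) = (⅑)*13 = 13/9)
n = 161 (n = 7*(-1 - 4*(-6)) = 7*(-1 + 24) = 7*23 = 161)
n + 155*b(1, -11) = 161 + 155*(13/9) = 161 + 2015/9 = 3464/9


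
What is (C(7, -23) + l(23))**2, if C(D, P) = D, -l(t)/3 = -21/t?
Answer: 50176/529 ≈ 94.851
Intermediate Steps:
l(t) = 63/t (l(t) = -(-63)/t = 63/t)
(C(7, -23) + l(23))**2 = (7 + 63/23)**2 = (224/23)**2 = 50176/529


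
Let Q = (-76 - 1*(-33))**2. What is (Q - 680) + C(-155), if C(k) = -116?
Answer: 1053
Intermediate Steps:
Q = 1849 (Q = (-76 + 33)**2 = (-43)**2 = 1849)
(Q - 680) + C(-155) = (1849 - 680) - 116 = 1169 - 116 = 1053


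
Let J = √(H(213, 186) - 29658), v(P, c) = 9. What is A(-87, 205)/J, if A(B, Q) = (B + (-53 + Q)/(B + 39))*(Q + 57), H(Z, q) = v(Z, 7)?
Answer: 70871*I*√29649/88947 ≈ 137.2*I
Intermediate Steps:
H(Z, q) = 9
J = I*√29649 (J = √(9 - 29658) = √(-29649) = I*√29649 ≈ 172.19*I)
A(B, Q) = (57 + Q)*(B + (-53 + Q)/(39 + B)) (A(B, Q) = (B + (-53 + Q)/(39 + B))*(57 + Q) = (57 + Q)*(B + (-53 + Q)/(39 + B)))
A(-87, 205)/J = ((-3021 + 205² + 4*205 + 57*(-87)² + 2223*(-87) + 205*(-87)² + 39*(-87)*205)/(39 - 87))/((I*√29649)) = ((-3021 + 42025 + 820 + 57*7569 - 193401 + 205*7569 - 695565)/(-48))*(-I*√29649/29649) = (-(-3021 + 42025 + 820 + 431433 - 193401 + 1551645 - 695565)/48)*(-I*√29649/29649) = (-1/48*1133936)*(-I*√29649/29649) = -(-70871)*I*√29649/88947 = 70871*I*√29649/88947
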